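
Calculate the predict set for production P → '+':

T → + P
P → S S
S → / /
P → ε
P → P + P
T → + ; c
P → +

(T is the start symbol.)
{ '+' }

PREDICT(P → '+') = (FIRST(RHS) \ {ε}) ∪ (FOLLOW(P) if ε ∈ FIRST(RHS), i.e. RHS ⇒* ε)
FIRST('+') = { '+' }
ε ∉ FIRST('+'), so FOLLOW(P) is not added.
PREDICT(P → '+') = { '+' }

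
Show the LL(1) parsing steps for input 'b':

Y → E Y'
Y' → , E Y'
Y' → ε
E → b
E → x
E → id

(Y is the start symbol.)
Stack is shown with the top on the left.

Stack   Input  Action
---------------------
Y $     b $    output Y → E Y'
E Y' $  b $    output E → b
b Y' $  b $    match 'b'
Y' $    $      output Y' → ε
$       $      accept

The string is accepted.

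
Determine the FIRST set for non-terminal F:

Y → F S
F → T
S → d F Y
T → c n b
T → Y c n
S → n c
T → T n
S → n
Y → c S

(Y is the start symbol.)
To compute FIRST(F), examine every production with F on the left-hand side, reading each right-hand side left to right until a non-nullable symbol is reached.

FIRST sets of the other non-terminals involved (by the same procedure, iterated to a fixed point):
  FIRST(T) = { 'c' }

From F → T:
  - T is a non-terminal: add FIRST(T) \ {ε} = { 'c' }
    T is not nullable, so stop

Collecting: FIRST(F) = { 'c' }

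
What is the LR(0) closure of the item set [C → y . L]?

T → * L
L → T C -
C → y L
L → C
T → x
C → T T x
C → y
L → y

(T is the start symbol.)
{ [C → . T T x], [C → . y L], [C → . y], [C → y . L], [L → . C], [L → . T C -], [L → . y], [T → . * L], [T → . x] }

To compute CLOSURE, for each item [A → α.Bβ] where B is a non-terminal, add [B → .γ] for all productions B → γ; repeat for the newly added items until nothing changes.

Start with: [C → y . L]
  [C → y . L] has the dot before L: add [L → . T C -], [L → . C], [L → . y]
  [L → . T C -] has the dot before T: add [T → . * L], [T → . x]
  [L → . C] has the dot before C: add [C → . y L], [C → . T T x], [C → . y]
No further items can be added.

CLOSURE = { [C → . T T x], [C → . y L], [C → . y], [C → y . L], [L → . C], [L → . T C -], [L → . y], [T → . * L], [T → . x] }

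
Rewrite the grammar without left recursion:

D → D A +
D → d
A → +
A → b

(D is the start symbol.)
D is directly left-recursive. The standard transformation for
  A → A α₁ | ... | A α_m | β₁ | ... | β_n
is
  A  → β₁ A' | ... | β_n A'
  A' → α₁ A' | ... | α_m A' | ε

D → d becomes D → d D'
D → D A + becomes D' → A + D'
Add D' → ε

Productions for other non-terminals are unchanged:
  A → +
  A → b

Resulting grammar:
D → d D'
D' → A + D'
D' → ε
A → +
A → b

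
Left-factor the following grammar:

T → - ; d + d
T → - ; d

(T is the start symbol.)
T → - ; d T'
T' → + d
T' → ε

Left-factoring transforms A → αβ₁ | αβ₂ into A → αA' and A' → β₁ | β₂
(α is the longest common prefix among the alternatives). Repeat until
no nonterminal has two alternatives with a common prefix.

Round 1: T has alternatives sharing prefix '- ; d'. Introduce T': T → - ; d T'
  Add: T' → + d
  Add: T' → ε

No remaining common prefixes — done.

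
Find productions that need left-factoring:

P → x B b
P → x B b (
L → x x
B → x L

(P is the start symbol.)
Yes, P has productions with common prefix 'x B b'

Left-factoring is needed when two productions for the same non-terminal
share a common prefix on the right-hand side.

Productions for P:
  P → x B b
  P → x B b (

Found common prefix 'x B b' in productions for P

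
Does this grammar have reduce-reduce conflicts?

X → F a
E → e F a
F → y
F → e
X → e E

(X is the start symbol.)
Augment with X' → X and build the canonical LR(0) collection (I0 = CLOSURE({[X' → . X]}), then GOTO on every symbol after a dot until no new states appear). It has 11 states:
  I0: { [F → . e], [F → . y], [X → . F a], [X → . e E], [X' → . X] }  — shift
  I1: { [X → F . a] }  — shift
  I2: { [X' → X .] }  — accept
  I3: { [E → . e F a], [F → e .], [X → e . E] }  — shift, reduce
  I4: { [F → y .] }  — reduce
  I5: { [X → e E .] }  — reduce
  I6: { [E → e . F a], [F → . e], [F → . y] }  — shift
  I7: { [E → e F . a] }  — shift
  I8: { [F → e .] }  — reduce
  I9: { [E → e F a .] }  — reduce
  I10: { [X → F a .] }  — reduce

No state contains more than one complete item.

Answer: No reduce-reduce conflicts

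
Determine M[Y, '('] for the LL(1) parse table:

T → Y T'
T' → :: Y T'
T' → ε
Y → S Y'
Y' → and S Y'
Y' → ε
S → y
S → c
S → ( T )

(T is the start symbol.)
To find M[Y, '('], we find productions for Y where '(' is in the predict set (PREDICT(N → α) = (FIRST(α) \ {ε}) ∪ (FOLLOW(N) if α ⇒* ε)).

Relevant sets:
  FIRST(S) = { '(', 'c', 'y' }

Y → S Y': PREDICT = { '(', 'c', 'y' }
  '(' is in predict set, so this production goes in M[Y, '(']

M[Y, '('] = Y → S Y'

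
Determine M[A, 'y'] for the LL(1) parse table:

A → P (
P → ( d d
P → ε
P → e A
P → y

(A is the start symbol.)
A → P (

To find M[A, 'y'], we find productions for A where 'y' is in the predict set (PREDICT(N → α) = (FIRST(α) \ {ε}) ∪ (FOLLOW(N) if α ⇒* ε)).

Relevant sets:
  FIRST(P) = { '(', 'e', 'y', ε }

A → P (: PREDICT = { '(', 'e', 'y' }
  'y' is in predict set, so this production goes in M[A, 'y']

M[A, 'y'] = A → P (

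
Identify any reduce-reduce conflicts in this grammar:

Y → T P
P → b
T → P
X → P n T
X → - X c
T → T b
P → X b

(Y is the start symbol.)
Yes — I9: [P → b .] vs [T → T b .]

Augment with Y' → Y and build the canonical LR(0) collection (I0 = CLOSURE({[Y' → . Y]}), then GOTO on every symbol after a dot until no new states appear). It has 16 states:
  I0: { [P → . X b], [P → . b], [T → . P], [T → . T b], [X → . - X c], [X → . P n T], [Y → . T P], [Y' → . Y] }  — shift
  I1: { [P → . X b], [P → . b], [X → - . X c], [X → . - X c], [X → . P n T] }  — shift
  I2: { [T → P .], [X → P . n T] }  — shift, reduce
  I3: { [P → . X b], [P → . b], [T → T . b], [X → . - X c], [X → . P n T], [Y → T . P] }  — shift
  I4: { [P → X . b] }  — shift
  I5: { [Y' → Y .] }  — accept
  I6: { [P → b .] }  — reduce
  I7: { [P → X b .] }  — reduce
  I8: { [X → P . n T], [Y → T P .] }  — shift, reduce
  I9: { [P → b .], [T → T b .] }  — 2 reduces
  I10: { [P → . X b], [P → . b], [T → . P], [T → . T b], [X → . - X c], [X → . P n T], [X → P n . T] }  — shift
  I11: { [T → T . b], [X → P n T .] }  — shift, reduce
  I12: { [T → T b .] }  — reduce
  I13: { [X → P . n T] }  — shift
  I14: { [P → X . b], [X → - X . c] }  — shift
  I15: { [X → - X c .] }  — reduce

I9 contains complete items [P → b .], [T → T b .] — reduce-reduce conflict.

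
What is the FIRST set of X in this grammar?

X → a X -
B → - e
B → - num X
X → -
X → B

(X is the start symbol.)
FIRST sets of the other non-terminals involved (by the same procedure, iterated to a fixed point):
  FIRST(B) = { '-' }

From X → a X -:
  - a is a terminal: add 'a' and stop
From X → -:
  - '-' is a terminal: add '-' and stop
From X → B:
  - B is a non-terminal: add FIRST(B) \ {ε} = { '-' }
    B is not nullable, so stop

Collecting: FIRST(X) = { '-', 'a' }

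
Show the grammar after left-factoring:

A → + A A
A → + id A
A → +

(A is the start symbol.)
Left-factoring transforms A → αβ₁ | αβ₂ into A → αA' and A' → β₁ | β₂
(α is the longest common prefix among the alternatives). Repeat until
no nonterminal has two alternatives with a common prefix.

Round 1: A has alternatives sharing prefix '+'. Introduce A': A → + A'
  Add: A' → A A
  Add: A' → id A
  Add: A' → ε

No remaining common prefixes — done.

Resulting grammar:
A → + A'
A' → A A
A' → id A
A' → ε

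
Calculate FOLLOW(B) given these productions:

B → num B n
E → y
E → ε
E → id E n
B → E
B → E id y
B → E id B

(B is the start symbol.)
{ $, 'n' }

B is the start symbol, so $ ∈ FOLLOW(B).
In B → num B n: B is followed by n, add FIRST(n) \ {ε} = { 'n' }
In B → E id B: B is at the end; this adds FOLLOW(B) to itself — nothing new

Taking the union: FOLLOW(B) = { $, 'n' }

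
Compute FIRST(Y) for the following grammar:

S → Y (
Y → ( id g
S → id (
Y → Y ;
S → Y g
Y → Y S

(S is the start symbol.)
{ '(' }

To compute FIRST(Y), examine every production with Y on the left-hand side, reading each right-hand side left to right until a non-nullable symbol is reached.

From Y → ( id g:
  - '(' is a terminal: add '(' and stop
From Y → Y ;:
  - Y is the symbol being defined: contributes nothing new
    Y is not nullable, so stop
From Y → Y S:
  - Y is the symbol being defined: contributes nothing new
    Y is not nullable, so stop

Collecting: FIRST(Y) = { '(' }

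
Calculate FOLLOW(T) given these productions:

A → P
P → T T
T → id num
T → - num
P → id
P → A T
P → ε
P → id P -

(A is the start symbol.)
{ $, '-', 'id' }

To compute FOLLOW(T), find every occurrence of T on a right-hand side N → α T β: add FIRST(β) \ {ε}, and if β is empty or nullable also add FOLLOW(N). Iterate to a fixed point.

In P → T T: T is followed by T, add FIRST(T) \ {ε} = { '-', 'id' }
In P → T T: T is at the end, add FOLLOW(P)
In P → A T: T is at the end, add FOLLOW(P)

The FOLLOW sets referred to above (computed the same way, to a fixed point):
  FOLLOW(P) = { $, '-', 'id' }

Taking the union: FOLLOW(T) = { $, '-', 'id' }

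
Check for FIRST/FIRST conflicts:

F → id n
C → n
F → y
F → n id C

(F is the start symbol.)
A FIRST/FIRST conflict occurs when two productions N → α and N → β for the same non-terminal have FIRST(α) ∩ FIRST(β) ≠ ∅ (with ε ∈ FIRST of a nullable right-hand side, so two nullable alternatives also conflict).

Productions for F:
  F → id n: FIRST = { 'id' }
  F → y: FIRST = { 'y' }
  F → n id C: FIRST = { 'n' }
C has only one production, so no FIRST/FIRST conflict is possible there.

All alternatives of each non-terminal have pairwise disjoint FIRST sets.

Answer: No FIRST/FIRST conflicts.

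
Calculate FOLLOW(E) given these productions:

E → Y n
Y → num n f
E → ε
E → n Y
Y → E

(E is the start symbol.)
{ $, 'n' }

To compute FOLLOW(E), find every occurrence of E on a right-hand side N → α E β: add FIRST(β) \ {ε}, and if β is empty or nullable also add FOLLOW(N). Iterate to a fixed point.

E is the start symbol, so $ ∈ FOLLOW(E).
In Y → E: E is at the end, add FOLLOW(Y)

The FOLLOW sets referred to above (computed the same way, to a fixed point):
  FOLLOW(Y) = { $, 'n' }

Taking the union: FOLLOW(E) = { $, 'n' }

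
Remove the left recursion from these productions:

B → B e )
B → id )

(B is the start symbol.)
B is directly left-recursive. The standard transformation for
  A → A α₁ | ... | A α_m | β₁ | ... | β_n
is
  A  → β₁ A' | ... | β_n A'
  A' → α₁ A' | ... | α_m A' | ε

B → id ) becomes B → id ) B'
B → B e ) becomes B' → e ) B'
Add B' → ε

Resulting grammar:
B → id ) B'
B' → e ) B'
B' → ε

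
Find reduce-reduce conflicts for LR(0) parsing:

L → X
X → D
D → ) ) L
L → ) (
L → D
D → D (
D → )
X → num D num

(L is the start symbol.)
Augment with L' → L and build the canonical LR(0) collection (I0 = CLOSURE({[L' → . L]}), then GOTO on every symbol after a dot until no new states appear). It has 13 states:
  I0: { [D → . ) ) L], [D → . )], [D → . D (], [L → . ) (], [L → . D], [L → . X], [L' → . L], [X → . D], [X → . num D num] }  — shift
  I1: { [D → ) . ) L], [D → ) .], [L → ) . (] }  — shift, reduce
  I2: { [D → D . (], [L → D .], [X → D .] }  — shift, 2 reduces
  I3: { [L' → L .] }  — accept
  I4: { [L → X .] }  — reduce
  I5: { [D → . ) ) L], [D → . )], [D → . D (], [X → num . D num] }  — shift
  I6: { [D → ) . ) L], [D → ) .] }  — shift, reduce
  I7: { [D → D . (], [X → num D . num] }  — shift
  I8: { [D → D ( .] }  — reduce
  I9: { [X → num D num .] }  — reduce
  I10: { [D → ) ) . L], [D → . ) ) L], [D → . )], [D → . D (], [L → . ) (], [L → . D], [L → . X], [X → . D], [X → . num D num] }  — shift
  I11: { [D → ) ) L .] }  — reduce
  I12: { [L → ) ( .] }  — reduce

I2 contains complete items [L → D .], [X → D .] — reduce-reduce conflict.

Answer: Yes — I2: [L → D .] vs [X → D .]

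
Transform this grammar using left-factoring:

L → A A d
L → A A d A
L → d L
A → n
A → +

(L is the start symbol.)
L → A A d L'
L' → ε
L' → A
L → d L
A → n
A → +

Left-factoring transforms A → αβ₁ | αβ₂ into A → αA' and A' → β₁ | β₂
(α is the longest common prefix among the alternatives). Repeat until
no nonterminal has two alternatives with a common prefix.

Round 1: L has alternatives sharing prefix 'A A d'. Introduce L': L → A A d L'
  Add: L' → ε
  Add: L' → A

No remaining common prefixes — done.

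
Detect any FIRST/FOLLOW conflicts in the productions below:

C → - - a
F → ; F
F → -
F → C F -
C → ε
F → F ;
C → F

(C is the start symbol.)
A FIRST/FOLLOW conflict occurs when a non-terminal N has a nullable alternative N → β (β ⇒* ε) and another alternative N → α with FIRST(α) ∩ FOLLOW(N) ≠ ∅: on such a lookahead the parser cannot decide between expanding α and letting N vanish via β.

Nullable non-terminals: C.
FIRST sets used below: FIRST(F) = { '-', ';' }

C: nullable alternative(s) C → ε; FOLLOW(C) = { $, '-', ';' }
  C → - - a: FIRST \ {ε} = { '-' } — overlaps FOLLOW(C) on { '-' }: CONFLICT
  C → ε: FIRST \ {ε} = { } — this is the only nullable alternative, skip
  C → F: FIRST \ {ε} = { '-', ';' } — overlaps FOLLOW(C) on { '-', ';' }: CONFLICT

F has no nullable alternative, so no FIRST/FOLLOW check is needed there.

So the grammar has 2 FIRST/FOLLOW conflicts (marked CONFLICT above).

Answer: Yes. C → '-' '-' a with FOLLOW(C) on { '-' }; C → F with FOLLOW(C) on { '-', ';' }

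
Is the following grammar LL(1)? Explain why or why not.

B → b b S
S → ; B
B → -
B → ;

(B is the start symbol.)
Yes, the grammar is LL(1).

A grammar is LL(1) if for each non-terminal N with multiple productions, the predict sets of those productions are pairwise disjoint, where PREDICT(N → α) = (FIRST(α) \ {ε}) ∪ (FOLLOW(N) if α ⇒* ε).

For B:
  PREDICT(B → b b S) = { 'b' }
  PREDICT(B → '-') = { '-' }
  PREDICT(B → ';') = { ';' }
S has a single production, so nothing to check there.

All predict sets are disjoint. The grammar IS LL(1).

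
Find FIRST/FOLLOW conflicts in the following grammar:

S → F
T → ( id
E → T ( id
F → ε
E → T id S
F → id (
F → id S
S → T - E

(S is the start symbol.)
No FIRST/FOLLOW conflicts.

A FIRST/FOLLOW conflict occurs when a non-terminal N has a nullable alternative N → β (β ⇒* ε) and another alternative N → α with FIRST(α) ∩ FOLLOW(N) ≠ ∅: on such a lookahead the parser cannot decide between expanding α and letting N vanish via β.

Nullable non-terminals: F, S.
FIRST sets used below: FIRST(F) = { 'id', ε }, FIRST(T) = { '(' }

F: nullable alternative(s) F → ε; FOLLOW(F) = { $ }
  F → ε: FIRST \ {ε} = { } — this is the only nullable alternative, skip
  F → id (: FIRST \ {ε} = { 'id' } — disjoint from FOLLOW(F)
  F → id S: FIRST \ {ε} = { 'id' } — disjoint from FOLLOW(F)

S: nullable alternative(s) S → F; FOLLOW(S) = { $ }
  S → F: FIRST \ {ε} = { 'id' } — this is the only nullable alternative, skip
  S → T - E: FIRST \ {ε} = { '(' } — disjoint from FOLLOW(S)

E, T have no nullable alternative, so no FIRST/FOLLOW check is needed there.

No FIRST/FOLLOW conflicts found.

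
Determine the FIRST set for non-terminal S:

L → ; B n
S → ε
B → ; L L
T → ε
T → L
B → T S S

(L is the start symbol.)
From S → ε:
  - ε-production, so ε ∈ FIRST(S)

Collecting: FIRST(S) = { ε }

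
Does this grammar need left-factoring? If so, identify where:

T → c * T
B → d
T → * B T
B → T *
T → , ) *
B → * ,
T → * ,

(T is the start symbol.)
Left-factoring is needed when two productions for the same non-terminal
share a common prefix on the right-hand side.

Productions for T:
  T → c * T
  T → * B T
  T → , ) *
  T → * ,
Productions for B:
  B → d
  B → T *
  B → * ,

Found common prefix '*' in productions for T

Answer: Yes, T has productions with common prefix '*'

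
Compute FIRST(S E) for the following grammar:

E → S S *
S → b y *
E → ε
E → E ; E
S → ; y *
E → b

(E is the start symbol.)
FIRST sets of the non-terminals involved (from the grammar, by fixed-point iteration):
  FIRST(S) = { ';', 'b' }

To compute FIRST(S E), process the symbols left to right:
Symbol S is a non-terminal. Add FIRST(S) \ {ε} = { ';', 'b' }
S is not nullable (ε ∉ FIRST(S)), so stop here.
FIRST(S E) = { ';', 'b' }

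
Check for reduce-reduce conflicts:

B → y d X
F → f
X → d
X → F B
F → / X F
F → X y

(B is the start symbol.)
A reduce-reduce conflict occurs when an LR(0) state has two complete items [A → α .] and [B → β .] — both call for a reduction, and with no lookahead the parser cannot choose between them.

Augment with B' → B and build the canonical LR(0) collection (I0 = CLOSURE({[B' → . B]}), then GOTO on every symbol after a dot until no new states appear). It has 14 states:
  I0: { [B → . y d X], [B' → . B] }  — shift
  I1: { [B' → B .] }  — accept
  I2: { [B → y . d X] }  — shift
  I3: { [B → y d . X], [F → . / X F], [F → . X y], [F → . f], [X → . F B], [X → . d] }  — shift
  I4: { [F → . / X F], [F → . X y], [F → . f], [F → / . X F], [X → . F B], [X → . d] }  — shift
  I5: { [B → . y d X], [X → F . B] }  — shift
  I6: { [B → y d X .], [F → X . y] }  — shift, reduce
  I7: { [X → d .] }  — reduce
  I8: { [F → f .] }  — reduce
  I9: { [F → X y .] }  — reduce
  I10: { [X → F B .] }  — reduce
  I11: { [F → . / X F], [F → . X y], [F → . f], [F → / X . F], [F → X . y], [X → . F B], [X → . d] }  — shift
  I12: { [B → . y d X], [F → / X F .], [X → F . B] }  — shift, reduce
  I13: { [F → X . y] }  — shift

No state contains more than one complete item.

Answer: No reduce-reduce conflicts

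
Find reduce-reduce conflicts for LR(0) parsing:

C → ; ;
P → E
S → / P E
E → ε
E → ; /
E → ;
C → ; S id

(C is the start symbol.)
A reduce-reduce conflict occurs when an LR(0) state has two complete items [A → α .] and [B → β .] — both call for a reduction, and with no lookahead the parser cannot choose between them.

Augment with C' → C and build the canonical LR(0) collection (I0 = CLOSURE({[C' → . C]}), then GOTO on every symbol after a dot until no new states appear). It has 12 states:
  I0: { [C → . ; ;], [C → . ; S id], [C' → . C] }  — shift
  I1: { [C → ; . ;], [C → ; . S id], [S → . / P E] }  — shift
  I2: { [C' → C .] }  — accept
  I3: { [E → . ; /], [E → . ;], [E → .], [P → . E], [S → / . P E] }  — shift, reduce
  I4: { [C → ; ; .] }  — reduce
  I5: { [C → ; S . id] }  — shift
  I6: { [C → ; S id .] }  — reduce
  I7: { [E → ; . /], [E → ; .] }  — shift, reduce
  I8: { [P → E .] }  — reduce
  I9: { [E → . ; /], [E → . ;], [E → .], [S → / P . E] }  — shift, reduce
  I10: { [S → / P E .] }  — reduce
  I11: { [E → ; / .] }  — reduce

No state contains more than one complete item.

Answer: No reduce-reduce conflicts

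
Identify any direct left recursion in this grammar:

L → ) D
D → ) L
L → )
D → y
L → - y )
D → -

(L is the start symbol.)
No direct left recursion

Direct left recursion occurs when N → N α for some non-terminal N (the right-hand side begins with the left-hand side itself).

L → ) D: starts with ')'
D → ) L: starts with ')'
L → ): starts with ')'
D → y: starts with y
L → - y ): starts with '-'
D → -: starts with '-'

No direct left recursion found.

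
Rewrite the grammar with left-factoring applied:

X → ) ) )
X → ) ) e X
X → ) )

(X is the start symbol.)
Left-factoring transforms A → αβ₁ | αβ₂ into A → αA' and A' → β₁ | β₂
(α is the longest common prefix among the alternatives). Repeat until
no nonterminal has two alternatives with a common prefix.

Round 1: X has alternatives sharing prefix ') )'. Introduce X': X → ) ) X'
  Add: X' → )
  Add: X' → e X
  Add: X' → ε

No remaining common prefixes — done.

Resulting grammar:
X → ) ) X'
X' → )
X' → e X
X' → ε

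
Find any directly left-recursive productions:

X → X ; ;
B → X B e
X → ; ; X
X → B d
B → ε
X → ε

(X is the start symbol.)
Yes, X is left-recursive

X → X ; ;: LEFT RECURSIVE (starts with X)
B → X B e: starts with X
X → ; ; X: starts with ';'
X → B d: starts with B
B → ε: starts with ε
X → ε: starts with ε

The grammar has direct left recursion on: X.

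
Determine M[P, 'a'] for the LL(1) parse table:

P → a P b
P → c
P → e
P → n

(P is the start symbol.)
P → a P b

To find M[P, 'a'], we find productions for P where 'a' is in the predict set (PREDICT(N → α) = (FIRST(α) \ {ε}) ∪ (FOLLOW(N) if α ⇒* ε)).

P → a P b: PREDICT = { 'a' }
  'a' is in predict set, so this production goes in M[P, 'a']
P → c: PREDICT = { 'c' }
P → e: PREDICT = { 'e' }
P → n: PREDICT = { 'n' }

M[P, 'a'] = P → a P b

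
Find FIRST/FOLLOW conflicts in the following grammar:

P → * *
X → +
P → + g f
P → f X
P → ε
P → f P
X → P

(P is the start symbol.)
No FIRST/FOLLOW conflicts.

A FIRST/FOLLOW conflict occurs when a non-terminal N has a nullable alternative N → β (β ⇒* ε) and another alternative N → α with FIRST(α) ∩ FOLLOW(N) ≠ ∅: on such a lookahead the parser cannot decide between expanding α and letting N vanish via β.

Nullable non-terminals: P, X.
FIRST sets used below: FIRST(P) = { '*', '+', 'f', ε }

P: nullable alternative(s) P → ε; FOLLOW(P) = { $ }
  P → * *: FIRST \ {ε} = { '*' } — disjoint from FOLLOW(P)
  P → + g f: FIRST \ {ε} = { '+' } — disjoint from FOLLOW(P)
  P → f X: FIRST \ {ε} = { 'f' } — disjoint from FOLLOW(P)
  P → ε: FIRST \ {ε} = { } — this is the only nullable alternative, skip
  P → f P: FIRST \ {ε} = { 'f' } — disjoint from FOLLOW(P)

X: nullable alternative(s) X → P; FOLLOW(X) = { $ }
  X → +: FIRST \ {ε} = { '+' } — disjoint from FOLLOW(X)
  X → P: FIRST \ {ε} = { '*', '+', 'f' } — this is the only nullable alternative, skip

No FIRST/FOLLOW conflicts found.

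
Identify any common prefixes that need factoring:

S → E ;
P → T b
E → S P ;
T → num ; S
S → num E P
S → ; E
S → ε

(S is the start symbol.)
Left-factoring is needed when two productions for the same non-terminal
share a common prefix on the right-hand side.

Productions for S:
  S → E ;
  S → num E P
  S → ; E
  S → ε

No common prefixes found.

Answer: No, left-factoring is not needed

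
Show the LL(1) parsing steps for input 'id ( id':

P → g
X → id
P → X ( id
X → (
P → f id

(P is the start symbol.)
LL(1) parsing maintains a stack (initially the start symbol over $) and the input. At each step: if the stack top is a terminal, match it against the current input token; if it is a non-terminal N, replace it with the RHS of M[N, lookahead] (the unique production whose predict set contains the lookahead).

Stack is shown with the top on the left.

Stack      Input      Action
----------------------------
P $        id ( id $  output P → X ( id
X ( id $   id ( id $  output X → id
id ( id $  id ( id $  match 'id'
( id $     ( id $     match '('
id $       id $       match 'id'
$          $          accept

The string is accepted.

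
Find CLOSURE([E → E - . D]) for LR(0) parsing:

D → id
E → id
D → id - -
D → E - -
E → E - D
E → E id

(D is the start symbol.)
Start with: [E → E - . D]
  [E → E - . D] has the dot before D: add [D → . id], [D → . id - -], [D → . E - -]
  [D → . E - -] has the dot before E: add [E → . id], [E → . E - D], [E → . E id]
No further items can be added.

CLOSURE = { [D → . E - -], [D → . id - -], [D → . id], [E → . E - D], [E → . E id], [E → . id], [E → E - . D] }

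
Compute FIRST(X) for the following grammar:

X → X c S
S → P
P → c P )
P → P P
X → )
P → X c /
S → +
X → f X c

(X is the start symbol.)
{ ')', 'f' }

To compute FIRST(X), examine every production with X on the left-hand side, reading each right-hand side left to right until a non-nullable symbol is reached.

From X → X c S:
  - X is the symbol being defined: contributes nothing new
    X is not nullable, so stop
From X → ):
  - ')' is a terminal: add ')' and stop
From X → f X c:
  - f is a terminal: add 'f' and stop

Collecting: FIRST(X) = { ')', 'f' }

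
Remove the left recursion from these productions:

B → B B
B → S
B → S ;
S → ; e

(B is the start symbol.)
B is directly left-recursive. The standard transformation for
  A → A α₁ | ... | A α_m | β₁ | ... | β_n
is
  A  → β₁ A' | ... | β_n A'
  A' → α₁ A' | ... | α_m A' | ε

B → S becomes B → S B'
B → S ; becomes B → S ; B'
B → B B becomes B' → B B'
Add B' → ε

Productions for other non-terminals are unchanged:
  S → ; e

Resulting grammar:
B → S B'
B → S ; B'
B' → B B'
B' → ε
S → ; e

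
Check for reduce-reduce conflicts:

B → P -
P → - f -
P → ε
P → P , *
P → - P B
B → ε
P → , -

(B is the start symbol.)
Yes — I0: [B → .] vs [P → .]; I8: [B → .] vs [P → .]

A reduce-reduce conflict occurs when an LR(0) state has two complete items [A → α .] and [B → β .] — both call for a reduction, and with no lookahead the parser cannot choose between them.

Augment with B' → B and build the canonical LR(0) collection (I0 = CLOSURE({[B' → . B]}), then GOTO on every symbol after a dot until no new states appear). It has 14 states:
  I0: { [B → . P -], [B → .], [B' → . B], [P → . , -], [P → . - P B], [P → . - f -], [P → . P , *], [P → .] }  — shift, 2 reduces
  I1: { [P → , . -] }  — shift
  I2: { [P → - . P B], [P → - . f -], [P → . , -], [P → . - P B], [P → . - f -], [P → . P , *], [P → .] }  — shift, reduce
  I3: { [B' → B .] }  — accept
  I4: { [B → P . -], [P → P . , *] }  — shift
  I5: { [P → P , . *] }  — shift
  I6: { [B → P - .] }  — reduce
  I7: { [P → P , * .] }  — reduce
  I8: { [B → . P -], [B → .], [P → - P . B], [P → . , -], [P → . - P B], [P → . - f -], [P → . P , *], [P → .], [P → P . , *] }  — shift, 2 reduces
  I9: { [P → - f . -] }  — shift
  I10: { [P → - f - .] }  — reduce
  I11: { [P → , . -], [P → P , . *] }  — shift
  I12: { [P → - P B .] }  — reduce
  I13: { [P → , - .] }  — reduce

I0 contains complete items [B → .], [P → .] — reduce-reduce conflict.
I8 contains complete items [B → .], [P → .] — reduce-reduce conflict.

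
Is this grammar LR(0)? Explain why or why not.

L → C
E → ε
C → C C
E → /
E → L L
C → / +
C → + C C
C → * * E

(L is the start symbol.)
No. Shift-reduce conflict between [L → C .] and [C → . * * E]

A grammar is LR(0) if no state in the canonical LR(0) collection has:
  - both a shift item (dot before a terminal) and a complete item (shift-reduce conflict), or
  - two or more complete items (reduce-reduce conflict; the accept item [L' → L .] counts as a complete item here).

Augment with L' → L and build the canonical LR(0) collection (I0 = CLOSURE({[L' → . L]}), then GOTO on every symbol after a dot until no new states appear). It has 15 states:
  I0: { [C → . * * E], [C → . + C C], [C → . / +], [C → . C C], [L → . C], [L' → . L] }  — shift
  I1: { [C → * . * E] }  — shift
  I2: { [C → + . C C], [C → . * * E], [C → . + C C], [C → . / +], [C → . C C] }  — shift
  I3: { [C → / . +] }  — shift
  I4: { [C → . * * E], [C → . + C C], [C → . / +], [C → . C C], [C → C . C], [L → C .] }  — shift, reduce
  I5: { [L' → L .] }  — accept
  I6: { [C → . * * E], [C → . + C C], [C → . / +], [C → . C C], [C → C . C], [C → C C .] }  — shift, reduce
  I7: { [C → / + .] }  — reduce
  I8: { [C → + C . C], [C → . * * E], [C → . + C C], [C → . / +], [C → . C C], [C → C . C] }  — shift
  I9: { [C → + C C .], [C → . * * E], [C → . + C C], [C → . / +], [C → . C C], [C → C . C], [C → C C .] }  — shift, 2 reduces
  I10: { [C → * * . E], [C → . * * E], [C → . + C C], [C → . / +], [C → . C C], [E → . /], [E → . L L], [E → .], [L → . C] }  — shift, reduce
  I11: { [C → / . +], [E → / .] }  — shift, reduce
  I12: { [C → * * E .] }  — reduce
  I13: { [C → . * * E], [C → . + C C], [C → . / +], [C → . C C], [E → L . L], [L → . C] }  — shift
  I14: { [E → L L .] }  — reduce

Conflict in state I4:
  Shift-reduce conflict between [L → C .] and [C → . * * E]
So the grammar is NOT LR(0).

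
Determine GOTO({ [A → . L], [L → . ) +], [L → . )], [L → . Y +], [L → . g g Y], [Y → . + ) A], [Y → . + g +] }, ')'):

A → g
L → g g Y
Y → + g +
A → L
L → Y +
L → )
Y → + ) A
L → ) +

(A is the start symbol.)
GOTO(I, ')') = CLOSURE({ [A → αX.β] : [A → α.Xβ] ∈ I, X = ')' })

Items with dot before ')', with the dot advanced:
  [L → . )] → [L → ) .]
  [L → . ) +] → [L → ) . +]
Closure adds nothing (no advanced item has the dot before a non-terminal).

GOTO = { [L → ) . +], [L → ) .] }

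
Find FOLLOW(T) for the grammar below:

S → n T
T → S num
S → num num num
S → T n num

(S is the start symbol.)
{ $, 'n', 'num' }

In S → n T: T is at the end, add FOLLOW(S)
In S → T n num: T is followed by n num, add FIRST(n num) \ {ε} = { 'n' }

The FOLLOW sets referred to above (computed the same way, to a fixed point):
  FOLLOW(S) = { $, 'num' }

Taking the union: FOLLOW(T) = { $, 'n', 'num' }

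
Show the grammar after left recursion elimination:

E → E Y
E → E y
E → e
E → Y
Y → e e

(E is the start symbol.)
E is directly left-recursive. The standard transformation for
  A → A α₁ | ... | A α_m | β₁ | ... | β_n
is
  A  → β₁ A' | ... | β_n A'
  A' → α₁ A' | ... | α_m A' | ε

E → e becomes E → e E'
E → Y becomes E → Y E'
E → E Y becomes E' → Y E'
E → E y becomes E' → y E'
Add E' → ε

Productions for other non-terminals are unchanged:
  Y → e e

Resulting grammar:
E → e E'
E → Y E'
E' → Y E'
E' → y E'
E' → ε
Y → e e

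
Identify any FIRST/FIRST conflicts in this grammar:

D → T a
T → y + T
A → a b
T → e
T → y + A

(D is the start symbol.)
Productions for T:
  T → y + T: FIRST = { 'y' }
  T → e: FIRST = { 'e' }
  T → y + A: FIRST = { 'y' }
D, A have only one production, so no FIRST/FIRST conflict is possible there.

Conflict for T: T → y + T and T → y + A
  Overlap: { 'y' }

Answer: Yes. T → y '+' T / T → y '+' A on { 'y' }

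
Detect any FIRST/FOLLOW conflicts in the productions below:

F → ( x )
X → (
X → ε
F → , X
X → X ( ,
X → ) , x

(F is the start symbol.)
Yes. X → '(' with FOLLOW(X) on { '(' }; X → X '(' ',' with FOLLOW(X) on { '(' }

A FIRST/FOLLOW conflict occurs when a non-terminal N has a nullable alternative N → β (β ⇒* ε) and another alternative N → α with FIRST(α) ∩ FOLLOW(N) ≠ ∅: on such a lookahead the parser cannot decide between expanding α and letting N vanish via β.

Nullable non-terminals: X.
FIRST sets used below: FIRST(X) = { '(', ')', ε }

X: nullable alternative(s) X → ε; FOLLOW(X) = { $, '(' }
  X → (: FIRST \ {ε} = { '(' } — overlaps FOLLOW(X) on { '(' }: CONFLICT
  X → ε: FIRST \ {ε} = { } — this is the only nullable alternative, skip
  X → X ( ,: FIRST \ {ε} = { '(', ')' } — overlaps FOLLOW(X) on { '(' }: CONFLICT
  X → ) , x: FIRST \ {ε} = { ')' } — disjoint from FOLLOW(X)

F has no nullable alternative, so no FIRST/FOLLOW check is needed there.

So the grammar has 2 FIRST/FOLLOW conflicts (marked CONFLICT above).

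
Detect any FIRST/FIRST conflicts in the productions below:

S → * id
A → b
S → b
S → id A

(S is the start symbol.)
No FIRST/FIRST conflicts.

Productions for S:
  S → * id: FIRST = { '*' }
  S → b: FIRST = { 'b' }
  S → id A: FIRST = { 'id' }
A has only one production, so no FIRST/FIRST conflict is possible there.

All alternatives of each non-terminal have pairwise disjoint FIRST sets.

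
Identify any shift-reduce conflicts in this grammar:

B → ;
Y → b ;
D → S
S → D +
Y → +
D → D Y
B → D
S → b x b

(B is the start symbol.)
Yes — I3: [B → D .] vs [S → D . +]

A shift-reduce conflict occurs when an LR(0) state has both:
  - a complete (reduce) item [A → α .] (dot at the end), and
  - a shift item [B → β . c γ] (dot before a terminal).

Augment with B' → B and build the canonical LR(0) collection (I0 = CLOSURE({[B' → . B]}), then GOTO on every symbol after a dot until no new states appear). It has 12 states:
  I0: { [B → . ;], [B → . D], [B' → . B], [D → . D Y], [D → . S], [S → . D +], [S → . b x b] }  — shift
  I1: { [B → ; .] }  — reduce
  I2: { [B' → B .] }  — accept
  I3: { [B → D .], [D → D . Y], [S → D . +], [Y → . +], [Y → . b ;] }  — shift, reduce
  I4: { [D → S .] }  — reduce
  I5: { [S → b . x b] }  — shift
  I6: { [S → b x . b] }  — shift
  I7: { [S → b x b .] }  — reduce
  I8: { [S → D + .], [Y → + .] }  — 2 reduces
  I9: { [D → D Y .] }  — reduce
  I10: { [Y → b . ;] }  — shift
  I11: { [Y → b ; .] }  — reduce

I3 contains reduce item [B → D .] and shift items [S → D . +], [Y → . +], [Y → . b ;] — shift-reduce conflict.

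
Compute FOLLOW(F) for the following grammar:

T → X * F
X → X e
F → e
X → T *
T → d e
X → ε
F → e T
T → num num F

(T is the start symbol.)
In T → X * F: F is at the end, add FOLLOW(T)
In T → num num F: F is at the end, add FOLLOW(T)

The FOLLOW sets referred to above (computed the same way, to a fixed point):
  FOLLOW(T) = { $, '*' }

Taking the union: FOLLOW(F) = { $, '*' }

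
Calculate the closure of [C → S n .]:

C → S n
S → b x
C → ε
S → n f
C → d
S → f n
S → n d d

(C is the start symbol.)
{ [C → S n .] }

To compute CLOSURE, for each item [A → α.Bβ] where B is a non-terminal, add [B → .γ] for all productions B → γ; repeat for the newly added items until nothing changes.

Start with: [C → S n .]
The dot is at the end, so nothing is added.

CLOSURE = { [C → S n .] }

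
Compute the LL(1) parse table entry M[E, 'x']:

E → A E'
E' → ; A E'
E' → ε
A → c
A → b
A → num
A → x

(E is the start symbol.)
E → A E'

To find M[E, 'x'], we find productions for E where 'x' is in the predict set (PREDICT(N → α) = (FIRST(α) \ {ε}) ∪ (FOLLOW(N) if α ⇒* ε)).

Relevant sets:
  FIRST(A) = { 'b', 'c', 'num', 'x' }

E → A E': PREDICT = { 'b', 'c', 'num', 'x' }
  'x' is in predict set, so this production goes in M[E, 'x']

M[E, 'x'] = E → A E'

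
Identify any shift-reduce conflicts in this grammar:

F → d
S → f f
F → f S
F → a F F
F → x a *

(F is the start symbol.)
A shift-reduce conflict occurs when an LR(0) state has both:
  - a complete (reduce) item [A → α .] (dot at the end), and
  - a shift item [B → β . c γ] (dot before a terminal).

Augment with F' → F and build the canonical LR(0) collection (I0 = CLOSURE({[F' → . F]}), then GOTO on every symbol after a dot until no new states appear). It has 13 states:
  I0: { [F → . a F F], [F → . d], [F → . f S], [F → . x a *], [F' → . F] }  — shift
  I1: { [F' → F .] }  — accept
  I2: { [F → . a F F], [F → . d], [F → . f S], [F → . x a *], [F → a . F F] }  — shift
  I3: { [F → d .] }  — reduce
  I4: { [F → f . S], [S → . f f] }  — shift
  I5: { [F → x . a *] }  — shift
  I6: { [F → x a . *] }  — shift
  I7: { [F → x a * .] }  — reduce
  I8: { [F → f S .] }  — reduce
  I9: { [S → f . f] }  — shift
  I10: { [S → f f .] }  — reduce
  I11: { [F → . a F F], [F → . d], [F → . f S], [F → . x a *], [F → a F . F] }  — shift
  I12: { [F → a F F .] }  — reduce

No state contains both a complete item and a shift item.

Answer: No shift-reduce conflicts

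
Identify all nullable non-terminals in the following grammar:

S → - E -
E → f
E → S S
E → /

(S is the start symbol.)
None

There are no ε-productions, so no non-terminal can derive ε.
No non-terminals are nullable.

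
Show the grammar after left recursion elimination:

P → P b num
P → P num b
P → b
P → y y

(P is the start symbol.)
P → b P'
P → y y P'
P' → b num P'
P' → num b P'
P' → ε

P is directly left-recursive. The standard transformation for
  A → A α₁ | ... | A α_m | β₁ | ... | β_n
is
  A  → β₁ A' | ... | β_n A'
  A' → α₁ A' | ... | α_m A' | ε

P → b becomes P → b P'
P → y y becomes P → y y P'
P → P b num becomes P' → b num P'
P → P num b becomes P' → num b P'
Add P' → ε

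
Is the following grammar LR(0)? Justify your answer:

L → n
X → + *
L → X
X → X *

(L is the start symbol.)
No. Shift-reduce conflict between [L → X .] and [X → X . *]

A grammar is LR(0) if no state in the canonical LR(0) collection has:
  - both a shift item (dot before a terminal) and a complete item (shift-reduce conflict), or
  - two or more complete items (reduce-reduce conflict; the accept item [L' → L .] counts as a complete item here).

Augment with L' → L and build the canonical LR(0) collection (I0 = CLOSURE({[L' → . L]}), then GOTO on every symbol after a dot until no new states appear). It has 7 states:
  I0: { [L → . X], [L → . n], [L' → . L], [X → . + *], [X → . X *] }  — shift
  I1: { [X → + . *] }  — shift
  I2: { [L' → L .] }  — accept
  I3: { [L → X .], [X → X . *] }  — shift, reduce
  I4: { [L → n .] }  — reduce
  I5: { [X → X * .] }  — reduce
  I6: { [X → + * .] }  — reduce

Conflict in state I3:
  Shift-reduce conflict between [L → X .] and [X → X . *]
So the grammar is NOT LR(0).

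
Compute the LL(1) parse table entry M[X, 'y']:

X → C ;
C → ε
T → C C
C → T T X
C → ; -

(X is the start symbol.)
To find M[X, 'y'], we find productions for X where 'y' is in the predict set (PREDICT(N → α) = (FIRST(α) \ {ε}) ∪ (FOLLOW(N) if α ⇒* ε)).

Relevant sets:
  FIRST(C) = { ';', ε }

X → C ;: PREDICT = { ';' }

M[X, 'y'] is empty (no production applies)

Answer: Empty (error entry)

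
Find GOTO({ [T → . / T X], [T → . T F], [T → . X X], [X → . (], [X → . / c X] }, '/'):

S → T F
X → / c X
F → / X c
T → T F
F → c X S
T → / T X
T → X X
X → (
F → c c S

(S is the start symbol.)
GOTO(I, '/') = CLOSURE({ [A → αX.β] : [A → α.Xβ] ∈ I, X = '/' })

Items with dot before '/', with the dot advanced:
  [T → . / T X] → [T → / . T X]
  [X → . / c X] → [X → / . c X]
Closure of the advanced items:
  [T → / . T X] has the dot before T: add [T → . T F], [T → . / T X], [T → . X X]
  [T → . X X] has the dot before X: add [X → . / c X], [X → . (]

GOTO = { [T → . / T X], [T → . T F], [T → . X X], [T → / . T X], [X → . (], [X → . / c X], [X → / . c X] }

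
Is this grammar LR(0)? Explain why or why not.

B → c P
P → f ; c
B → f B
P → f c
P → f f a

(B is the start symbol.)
A grammar is LR(0) if no state in the canonical LR(0) collection has:
  - both a shift item (dot before a terminal) and a complete item (shift-reduce conflict), or
  - two or more complete items (reduce-reduce conflict; the accept item [B' → B .] counts as a complete item here).

Augment with B' → B and build the canonical LR(0) collection (I0 = CLOSURE({[B' → . B]}), then GOTO on every symbol after a dot until no new states appear). It has 12 states:
  I0: { [B → . c P], [B → . f B], [B' → . B] }  — shift
  I1: { [B' → B .] }  — accept
  I2: { [B → c . P], [P → . f ; c], [P → . f c], [P → . f f a] }  — shift
  I3: { [B → . c P], [B → . f B], [B → f . B] }  — shift
  I4: { [B → f B .] }  — reduce
  I5: { [B → c P .] }  — reduce
  I6: { [P → f . ; c], [P → f . c], [P → f . f a] }  — shift
  I7: { [P → f ; . c] }  — shift
  I8: { [P → f c .] }  — reduce
  I9: { [P → f f . a] }  — shift
  I10: { [P → f f a .] }  — reduce
  I11: { [P → f ; c .] }  — reduce

Every state is either a pure shift/goto state or contains exactly one complete item and nothing to shift — no conflicts. The grammar is LR(0).

Answer: Yes, the grammar is LR(0)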